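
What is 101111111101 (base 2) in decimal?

Sum of powers of 2 for each 1-bit:
2^0 + 2^2 + 2^3 + 2^4 + 2^5 + 2^6 + 2^7 + 2^8 + 2^9 + 2^11
= 1 + 4 + 8 + 16 + 32 + 64 + 128 + 256 + 512 + 2048
= 3069



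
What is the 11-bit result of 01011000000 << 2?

Original: 01011000000 (decimal 704)
Shift left by 2 positions
Append 2 zeros on the right and drop the 2 high bits that overflow the 11-bit width
Result: 01100000000 (decimal 768)
Equivalent: 704 << 2 = 704 × 2^2 = 2816, truncated to 11 bits = 768



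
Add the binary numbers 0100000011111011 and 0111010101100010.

Add column by column from the right: bit + bit + carry-in; write the sum mod 2, carry 1 when the sum is 2 or 3.
carry:  1000001111000100
        0100000011111011
+       0111010101100010
------------------------
       01011011001011101
(the carry out of the leftmost column, 0, becomes the leading bit)
Decimal check:
  0100000011111011 = 16384 + 128 + 64 + 32 + 16 + 8 + 2 + 1 = 16635
  0111010101100010 = 16384 + 8192 + 4096 + 1024 + 256 + 64 + 32 + 2 = 30050
  16635 + 30050 = 46685, and 01011011001011101 = 32768 + 8192 + 4096 + 1024 + 512 + 64 + 16 + 8 + 4 + 1 = 46685 ✓



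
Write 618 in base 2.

Using repeated division by 2:
618 ÷ 2 = 309 remainder 0
309 ÷ 2 = 154 remainder 1
154 ÷ 2 = 77 remainder 0
77 ÷ 2 = 38 remainder 1
38 ÷ 2 = 19 remainder 0
19 ÷ 2 = 9 remainder 1
9 ÷ 2 = 4 remainder 1
4 ÷ 2 = 2 remainder 0
2 ÷ 2 = 1 remainder 0
1 ÷ 2 = 0 remainder 1
Reading remainders bottom to top: 1001101010



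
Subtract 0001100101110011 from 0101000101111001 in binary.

Method 1 - Direct subtraction (column by column from the right: bit − bit − borrow-in; if negative, add 2 and borrow 1 from the next column):
borrow: 0111000000001100
        0101000101111001
-       0001100101110011
------------------------
        0011100000000110

Method 2 - Add two's complement:
Two's complement of 0001100101110011: invert → 1110011010001100, add 1 → 1110011010001101
  0101000101111001
+ 1110011010001101
------------------
 10011100000000110  (end carry out of the top bit = 1)
Discarding the end carry: 0011100000000110
Decimal check:
  0101000101111001 = 16384 + 4096 + 256 + 64 + 32 + 16 + 8 + 1 = 20857
  0001100101110011 = 4096 + 2048 + 256 + 64 + 32 + 16 + 2 + 1 = 6515
  20857 - 6515 = 14342, and 0011100000000110 = 8192 + 4096 + 2048 + 4 + 2 = 14342 ✓



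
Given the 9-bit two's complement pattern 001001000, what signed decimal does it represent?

Binary: 001001000
Sign bit: 0 (non-negative)
Read directly as an unsigned value:
001001000 = 64 + 8 = 72
Value: 72



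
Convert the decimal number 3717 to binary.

Using repeated division by 2:
3717 ÷ 2 = 1858 remainder 1
1858 ÷ 2 = 929 remainder 0
929 ÷ 2 = 464 remainder 1
464 ÷ 2 = 232 remainder 0
232 ÷ 2 = 116 remainder 0
116 ÷ 2 = 58 remainder 0
58 ÷ 2 = 29 remainder 0
29 ÷ 2 = 14 remainder 1
14 ÷ 2 = 7 remainder 0
7 ÷ 2 = 3 remainder 1
3 ÷ 2 = 1 remainder 1
1 ÷ 2 = 0 remainder 1
Reading remainders bottom to top: 111010000101



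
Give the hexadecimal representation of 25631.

Using repeated division by 16 (digits 10–15 are A–F):
25631 ÷ 16 = 1601 remainder 15 (F)
1601 ÷ 16 = 100 remainder 1
100 ÷ 16 = 6 remainder 4
6 ÷ 16 = 0 remainder 6
Reading remainders bottom to top: 641F



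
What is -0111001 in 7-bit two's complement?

Original: 0111001
Step 1 - Invert all bits: 1000110
Step 2 - Add 1: 1000111
Verification: 0111001 + 1000111 = 10000000; discarding the end carry (carry out of the top bit) leaves the 7-bit value 0000000, as required for x + (-x)



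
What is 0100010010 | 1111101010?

OR: 1 when either bit is 1
  0100010010
| 1111101010
------------
  1111111010
Decimal: 274 | 1002 = 1018



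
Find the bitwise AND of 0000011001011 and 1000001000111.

AND: 1 only when both bits are 1
  0000011001011
& 1000001000111
---------------
  0000001000011
Decimal: 203 & 4167 = 67



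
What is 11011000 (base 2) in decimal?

Sum of powers of 2 for each 1-bit:
2^3 + 2^4 + 2^6 + 2^7
= 8 + 16 + 64 + 128
= 216



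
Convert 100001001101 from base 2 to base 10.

Sum of powers of 2 for each 1-bit:
2^0 + 2^2 + 2^3 + 2^6 + 2^11
= 1 + 4 + 8 + 64 + 2048
= 2125



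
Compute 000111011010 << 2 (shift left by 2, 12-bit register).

Original: 000111011010 (decimal 474)
Shift left by 2 positions
Append 2 zeros on the right
Result: 011101101000 (decimal 1896)
Equivalent: 474 << 2 = 474 × 2^2 = 1896



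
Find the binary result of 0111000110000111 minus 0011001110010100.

Method 1 - Direct subtraction (column by column from the right: bit − bit − borrow-in; if negative, add 2 and borrow 1 from the next column):
borrow: 0111111111100000
        0111000110000111
-       0011001110010100
------------------------
        0011110111110011

Method 2 - Add two's complement:
Two's complement of 0011001110010100: invert → 1100110001101011, add 1 → 1100110001101100
  0111000110000111
+ 1100110001101100
------------------
 10011110111110011  (end carry out of the top bit = 1)
Discarding the end carry: 0011110111110011
Decimal check:
  0111000110000111 = 16384 + 8192 + 4096 + 256 + 128 + 4 + 2 + 1 = 29063
  0011001110010100 = 8192 + 4096 + 512 + 256 + 128 + 16 + 4 = 13204
  29063 - 13204 = 15859, and 0011110111110011 = 8192 + 4096 + 2048 + 1024 + 256 + 128 + 64 + 32 + 16 + 2 + 1 = 15859 ✓



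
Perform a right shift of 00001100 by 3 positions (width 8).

Original: 00001100 (decimal 12)
Shift right by 3 positions
Drop the 3 low bits; fill with zeros on the left
Result: 00000001 (decimal 1)
Equivalent: 12 >> 3 = 12 ÷ 2^3 = 1



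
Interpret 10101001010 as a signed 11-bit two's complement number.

Binary: 10101001010
Sign bit: 1 (negative)
Invert: 01010110101
Add 1:  01010110110
Magnitude: 01010110110 = 512 + 128 + 32 + 16 + 4 + 2 = 694
Value: -694



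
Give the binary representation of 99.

Using repeated division by 2:
99 ÷ 2 = 49 remainder 1
49 ÷ 2 = 24 remainder 1
24 ÷ 2 = 12 remainder 0
12 ÷ 2 = 6 remainder 0
6 ÷ 2 = 3 remainder 0
3 ÷ 2 = 1 remainder 1
1 ÷ 2 = 0 remainder 1
Reading remainders bottom to top: 1100011



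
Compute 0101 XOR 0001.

XOR: 1 when bits differ
  0101
^ 0001
------
  0100
Decimal: 5 ^ 1 = 4



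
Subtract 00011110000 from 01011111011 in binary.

Method 1 - Direct subtraction (column by column from the right: bit − bit − borrow-in; if negative, add 2 and borrow 1 from the next column):
borrow: 00000000000
        01011111011
-       00011110000
-------------------
        01000001011

Method 2 - Add two's complement:
Two's complement of 00011110000: invert → 11100001111, add 1 → 11100010000
  01011111011
+ 11100010000
-------------
 101000001011  (end carry out of the top bit = 1)
Discarding the end carry: 01000001011
Decimal check:
  01011111011 = 512 + 128 + 64 + 32 + 16 + 8 + 2 + 1 = 763
  00011110000 = 128 + 64 + 32 + 16 = 240
  763 - 240 = 523, and 01000001011 = 512 + 8 + 2 + 1 = 523 ✓



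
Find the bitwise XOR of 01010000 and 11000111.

XOR: 1 when bits differ
  01010000
^ 11000111
----------
  10010111
Decimal: 80 ^ 199 = 151



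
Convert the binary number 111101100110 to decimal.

Sum of powers of 2 for each 1-bit:
2^1 + 2^2 + 2^5 + 2^6 + 2^8 + 2^9 + 2^10 + 2^11
= 2 + 4 + 32 + 64 + 256 + 512 + 1024 + 2048
= 3942



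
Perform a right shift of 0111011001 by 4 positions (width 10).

Original: 0111011001 (decimal 473)
Shift right by 4 positions
Drop the 4 low bits; fill with zeros on the left
Result: 0000011101 (decimal 29)
Equivalent: 473 >> 4 = 473 ÷ 2^4 = 29



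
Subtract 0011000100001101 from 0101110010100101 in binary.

Method 1 - Direct subtraction (column by column from the right: bit − bit − borrow-in; if negative, add 2 and borrow 1 from the next column):
borrow: 0100011000110000
        0101110010100101
-       0011000100001101
------------------------
        0010101110011000

Method 2 - Add two's complement:
Two's complement of 0011000100001101: invert → 1100111011110010, add 1 → 1100111011110011
  0101110010100101
+ 1100111011110011
------------------
 10010101110011000  (end carry out of the top bit = 1)
Discarding the end carry: 0010101110011000
Decimal check:
  0101110010100101 = 16384 + 4096 + 2048 + 1024 + 128 + 32 + 4 + 1 = 23717
  0011000100001101 = 8192 + 4096 + 256 + 8 + 4 + 1 = 12557
  23717 - 12557 = 11160, and 0010101110011000 = 8192 + 2048 + 512 + 256 + 128 + 16 + 8 = 11160 ✓



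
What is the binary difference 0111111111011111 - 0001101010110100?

Method 1 - Direct subtraction (column by column from the right: bit − bit − borrow-in; if negative, add 2 and borrow 1 from the next column):
borrow: 0000000001000000
        0111111111011111
-       0001101010110100
------------------------
        0110010100101011

Method 2 - Add two's complement:
Two's complement of 0001101010110100: invert → 1110010101001011, add 1 → 1110010101001100
  0111111111011111
+ 1110010101001100
------------------
 10110010100101011  (end carry out of the top bit = 1)
Discarding the end carry: 0110010100101011
Decimal check:
  0111111111011111 = 16384 + 8192 + 4096 + 2048 + 1024 + 512 + 256 + 128 + 64 + 16 + 8 + 4 + 2 + 1 = 32735
  0001101010110100 = 4096 + 2048 + 512 + 128 + 32 + 16 + 4 = 6836
  32735 - 6836 = 25899, and 0110010100101011 = 16384 + 8192 + 1024 + 256 + 32 + 8 + 2 + 1 = 25899 ✓



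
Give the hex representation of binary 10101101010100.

Group into 4-bit nibbles from right:
  0010 = 2
  1011 = B
  0101 = 5
  0100 = 4
Result: 2B54



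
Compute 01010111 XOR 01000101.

XOR: 1 when bits differ
  01010111
^ 01000101
----------
  00010010
Decimal: 87 ^ 69 = 18



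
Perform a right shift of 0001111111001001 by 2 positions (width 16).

Original: 0001111111001001 (decimal 8137)
Shift right by 2 positions
Drop the 2 low bits; fill with zeros on the left
Result: 0000011111110010 (decimal 2034)
Equivalent: 8137 >> 2 = 8137 ÷ 2^2 = 2034



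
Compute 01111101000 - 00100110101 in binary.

Method 1 - Direct subtraction (column by column from the right: bit − bit − borrow-in; if negative, add 2 and borrow 1 from the next column):
borrow: 00001101110
        01111101000
-       00100110101
-------------------
        01010110011

Method 2 - Add two's complement:
Two's complement of 00100110101: invert → 11011001010, add 1 → 11011001011
  01111101000
+ 11011001011
-------------
 101010110011  (end carry out of the top bit = 1)
Discarding the end carry: 01010110011
Decimal check:
  01111101000 = 512 + 256 + 128 + 64 + 32 + 8 = 1000
  00100110101 = 256 + 32 + 16 + 4 + 1 = 309
  1000 - 309 = 691, and 01010110011 = 512 + 128 + 32 + 16 + 2 + 1 = 691 ✓



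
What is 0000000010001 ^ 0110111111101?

XOR: 1 when bits differ
  0000000010001
^ 0110111111101
---------------
  0110111101100
Decimal: 17 ^ 3581 = 3564



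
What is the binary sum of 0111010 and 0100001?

Add column by column from the right: bit + bit + carry-in; write the sum mod 2, carry 1 when the sum is 2 or 3.
carry:  1000000
        0111010
+       0100001
---------------
       01011011
(the carry out of the leftmost column, 0, becomes the leading bit)
Decimal check:
  0111010 = 32 + 16 + 8 + 2 = 58
  0100001 = 32 + 1 = 33
  58 + 33 = 91, and 01011011 = 64 + 16 + 8 + 2 + 1 = 91 ✓



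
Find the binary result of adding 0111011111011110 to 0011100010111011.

Add column by column from the right: bit + bit + carry-in; write the sum mod 2, carry 1 when the sum is 2 or 3.
carry:  1111111111111100
        0111011111011110
+       0011100010111011
------------------------
       01011000010011001
(the carry out of the leftmost column, 0, becomes the leading bit)
Decimal check:
  0111011111011110 = 16384 + 8192 + 4096 + 1024 + 512 + 256 + 128 + 64 + 16 + 8 + 4 + 2 = 30686
  0011100010111011 = 8192 + 4096 + 2048 + 128 + 32 + 16 + 8 + 2 + 1 = 14523
  30686 + 14523 = 45209, and 01011000010011001 = 32768 + 8192 + 4096 + 128 + 16 + 8 + 1 = 45209 ✓



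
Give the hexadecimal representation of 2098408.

Using repeated division by 16 (digits 10–15 are A–F):
2098408 ÷ 16 = 131150 remainder 8
131150 ÷ 16 = 8196 remainder 14 (E)
8196 ÷ 16 = 512 remainder 4
512 ÷ 16 = 32 remainder 0
32 ÷ 16 = 2 remainder 0
2 ÷ 16 = 0 remainder 2
Reading remainders bottom to top: 2004E8



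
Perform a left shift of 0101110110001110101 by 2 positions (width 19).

Original: 0101110110001110101 (decimal 191605)
Shift left by 2 positions
Append 2 zeros on the right and drop the 2 high bits that overflow the 19-bit width
Result: 0111011000111010100 (decimal 242132)
Equivalent: 191605 << 2 = 191605 × 2^2 = 766420, truncated to 19 bits = 242132



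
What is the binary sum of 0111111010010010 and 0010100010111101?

Add column by column from the right: bit + bit + carry-in; write the sum mod 2, carry 1 when the sum is 2 or 3.
carry:  1111000101100000
        0111111010010010
+       0010100010111101
------------------------
       01010011101001111
(the carry out of the leftmost column, 0, becomes the leading bit)
Decimal check:
  0111111010010010 = 16384 + 8192 + 4096 + 2048 + 1024 + 512 + 128 + 16 + 2 = 32402
  0010100010111101 = 8192 + 2048 + 128 + 32 + 16 + 8 + 4 + 1 = 10429
  32402 + 10429 = 42831, and 01010011101001111 = 32768 + 8192 + 1024 + 512 + 256 + 64 + 8 + 4 + 2 + 1 = 42831 ✓



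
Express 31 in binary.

Using repeated division by 2:
31 ÷ 2 = 15 remainder 1
15 ÷ 2 = 7 remainder 1
7 ÷ 2 = 3 remainder 1
3 ÷ 2 = 1 remainder 1
1 ÷ 2 = 0 remainder 1
Reading remainders bottom to top: 11111



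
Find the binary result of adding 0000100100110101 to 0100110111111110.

Add column by column from the right: bit + bit + carry-in; write the sum mod 2, carry 1 when the sum is 2 or 3.
carry:  0001001111111000
        0000100100110101
+       0100110111111110
------------------------
       00101011100110011
(the carry out of the leftmost column, 0, becomes the leading bit)
Decimal check:
  0000100100110101 = 2048 + 256 + 32 + 16 + 4 + 1 = 2357
  0100110111111110 = 16384 + 2048 + 1024 + 256 + 128 + 64 + 32 + 16 + 8 + 4 + 2 = 19966
  2357 + 19966 = 22323, and 00101011100110011 = 16384 + 4096 + 1024 + 512 + 256 + 32 + 16 + 2 + 1 = 22323 ✓



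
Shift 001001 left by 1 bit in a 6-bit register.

Original: 001001 (decimal 9)
Shift left by 1 position
Append 1 zero on the right
Result: 010010 (decimal 18)
Equivalent: 9 << 1 = 9 × 2^1 = 18



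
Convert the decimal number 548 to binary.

Using repeated division by 2:
548 ÷ 2 = 274 remainder 0
274 ÷ 2 = 137 remainder 0
137 ÷ 2 = 68 remainder 1
68 ÷ 2 = 34 remainder 0
34 ÷ 2 = 17 remainder 0
17 ÷ 2 = 8 remainder 1
8 ÷ 2 = 4 remainder 0
4 ÷ 2 = 2 remainder 0
2 ÷ 2 = 1 remainder 0
1 ÷ 2 = 0 remainder 1
Reading remainders bottom to top: 1000100100



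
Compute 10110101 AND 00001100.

AND: 1 only when both bits are 1
  10110101
& 00001100
----------
  00000100
Decimal: 181 & 12 = 4



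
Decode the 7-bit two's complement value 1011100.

Binary: 1011100
Sign bit: 1 (negative)
Invert: 0100011
Add 1:  0100100
Magnitude: 0100100 = 32 + 4 = 36
Value: -36



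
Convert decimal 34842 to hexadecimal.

Using repeated division by 16 (digits 10–15 are A–F):
34842 ÷ 16 = 2177 remainder 10 (A)
2177 ÷ 16 = 136 remainder 1
136 ÷ 16 = 8 remainder 8
8 ÷ 16 = 0 remainder 8
Reading remainders bottom to top: 881A



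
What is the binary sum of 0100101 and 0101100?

Add column by column from the right: bit + bit + carry-in; write the sum mod 2, carry 1 when the sum is 2 or 3.
carry:  1011000
        0100101
+       0101100
---------------
       01010001
(the carry out of the leftmost column, 0, becomes the leading bit)
Decimal check:
  0100101 = 32 + 4 + 1 = 37
  0101100 = 32 + 8 + 4 = 44
  37 + 44 = 81, and 01010001 = 64 + 16 + 1 = 81 ✓



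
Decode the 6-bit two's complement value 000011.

Binary: 000011
Sign bit: 0 (non-negative)
Read directly as an unsigned value:
000011 = 2 + 1 = 3
Value: 3



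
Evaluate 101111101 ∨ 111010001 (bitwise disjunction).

OR: 1 when either bit is 1
  101111101
| 111010001
-----------
  111111101
Decimal: 381 | 465 = 509



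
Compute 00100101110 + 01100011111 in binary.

Add column by column from the right: bit + bit + carry-in; write the sum mod 2, carry 1 when the sum is 2 or 3.
carry:  11001111100
        00100101110
+       01100011111
-------------------
       010001001101
(the carry out of the leftmost column, 0, becomes the leading bit)
Decimal check:
  00100101110 = 256 + 32 + 8 + 4 + 2 = 302
  01100011111 = 512 + 256 + 16 + 8 + 4 + 2 + 1 = 799
  302 + 799 = 1101, and 010001001101 = 1024 + 64 + 8 + 4 + 1 = 1101 ✓



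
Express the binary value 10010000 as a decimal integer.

Sum of powers of 2 for each 1-bit:
2^4 + 2^7
= 16 + 128
= 144



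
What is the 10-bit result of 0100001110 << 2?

Original: 0100001110 (decimal 270)
Shift left by 2 positions
Append 2 zeros on the right and drop the 2 high bits that overflow the 10-bit width
Result: 0000111000 (decimal 56)
Equivalent: 270 << 2 = 270 × 2^2 = 1080, truncated to 10 bits = 56



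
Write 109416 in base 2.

Using repeated division by 2:
109416 ÷ 2 = 54708 remainder 0
54708 ÷ 2 = 27354 remainder 0
27354 ÷ 2 = 13677 remainder 0
13677 ÷ 2 = 6838 remainder 1
6838 ÷ 2 = 3419 remainder 0
3419 ÷ 2 = 1709 remainder 1
1709 ÷ 2 = 854 remainder 1
854 ÷ 2 = 427 remainder 0
427 ÷ 2 = 213 remainder 1
213 ÷ 2 = 106 remainder 1
106 ÷ 2 = 53 remainder 0
53 ÷ 2 = 26 remainder 1
26 ÷ 2 = 13 remainder 0
13 ÷ 2 = 6 remainder 1
6 ÷ 2 = 3 remainder 0
3 ÷ 2 = 1 remainder 1
1 ÷ 2 = 0 remainder 1
Reading remainders bottom to top: 11010101101101000



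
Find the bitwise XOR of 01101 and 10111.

XOR: 1 when bits differ
  01101
^ 10111
-------
  11010
Decimal: 13 ^ 23 = 26



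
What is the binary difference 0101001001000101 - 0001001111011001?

Method 1 - Direct subtraction (column by column from the right: bit − bit − borrow-in; if negative, add 2 and borrow 1 from the next column):
borrow: 0111111111110000
        0101001001000101
-       0001001111011001
------------------------
        0011111001101100

Method 2 - Add two's complement:
Two's complement of 0001001111011001: invert → 1110110000100110, add 1 → 1110110000100111
  0101001001000101
+ 1110110000100111
------------------
 10011111001101100  (end carry out of the top bit = 1)
Discarding the end carry: 0011111001101100
Decimal check:
  0101001001000101 = 16384 + 4096 + 512 + 64 + 4 + 1 = 21061
  0001001111011001 = 4096 + 512 + 256 + 128 + 64 + 16 + 8 + 1 = 5081
  21061 - 5081 = 15980, and 0011111001101100 = 8192 + 4096 + 2048 + 1024 + 512 + 64 + 32 + 8 + 4 = 15980 ✓



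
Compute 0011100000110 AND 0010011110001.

AND: 1 only when both bits are 1
  0011100000110
& 0010011110001
---------------
  0010000000000
Decimal: 1798 & 1265 = 1024



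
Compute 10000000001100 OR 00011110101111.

OR: 1 when either bit is 1
  10000000001100
| 00011110101111
----------------
  10011110101111
Decimal: 8204 | 1967 = 10159



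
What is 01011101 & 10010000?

AND: 1 only when both bits are 1
  01011101
& 10010000
----------
  00010000
Decimal: 93 & 144 = 16



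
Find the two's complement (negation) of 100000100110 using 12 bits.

Original (sign bit 1, negative): 100000100110
Step 1 - Invert all bits: 011111011001
Step 2 - Add 1: 011111011010
Verification: 100000100110 + 011111011010 = 1000000000000; discarding the end carry (carry out of the top bit) leaves the 12-bit value 000000000000, as required for x + (-x)



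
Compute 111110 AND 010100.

AND: 1 only when both bits are 1
  111110
& 010100
--------
  010100
Decimal: 62 & 20 = 20



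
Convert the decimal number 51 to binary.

Using repeated division by 2:
51 ÷ 2 = 25 remainder 1
25 ÷ 2 = 12 remainder 1
12 ÷ 2 = 6 remainder 0
6 ÷ 2 = 3 remainder 0
3 ÷ 2 = 1 remainder 1
1 ÷ 2 = 0 remainder 1
Reading remainders bottom to top: 110011



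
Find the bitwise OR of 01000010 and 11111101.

OR: 1 when either bit is 1
  01000010
| 11111101
----------
  11111111
Decimal: 66 | 253 = 255



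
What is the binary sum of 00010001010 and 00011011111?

Add column by column from the right: bit + bit + carry-in; write the sum mod 2, carry 1 when the sum is 2 or 3.
carry:  00100111100
        00010001010
+       00011011111
-------------------
       000101101001
(the carry out of the leftmost column, 0, becomes the leading bit)
Decimal check:
  00010001010 = 128 + 8 + 2 = 138
  00011011111 = 128 + 64 + 16 + 8 + 4 + 2 + 1 = 223
  138 + 223 = 361, and 000101101001 = 256 + 64 + 32 + 8 + 1 = 361 ✓



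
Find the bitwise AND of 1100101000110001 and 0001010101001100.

AND: 1 only when both bits are 1
  1100101000110001
& 0001010101001100
------------------
  0000000000000000
Decimal: 51761 & 5452 = 0



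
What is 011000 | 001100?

OR: 1 when either bit is 1
  011000
| 001100
--------
  011100
Decimal: 24 | 12 = 28



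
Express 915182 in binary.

Using repeated division by 2:
915182 ÷ 2 = 457591 remainder 0
457591 ÷ 2 = 228795 remainder 1
228795 ÷ 2 = 114397 remainder 1
114397 ÷ 2 = 57198 remainder 1
57198 ÷ 2 = 28599 remainder 0
28599 ÷ 2 = 14299 remainder 1
14299 ÷ 2 = 7149 remainder 1
7149 ÷ 2 = 3574 remainder 1
3574 ÷ 2 = 1787 remainder 0
1787 ÷ 2 = 893 remainder 1
893 ÷ 2 = 446 remainder 1
446 ÷ 2 = 223 remainder 0
223 ÷ 2 = 111 remainder 1
111 ÷ 2 = 55 remainder 1
55 ÷ 2 = 27 remainder 1
27 ÷ 2 = 13 remainder 1
13 ÷ 2 = 6 remainder 1
6 ÷ 2 = 3 remainder 0
3 ÷ 2 = 1 remainder 1
1 ÷ 2 = 0 remainder 1
Reading remainders bottom to top: 11011111011011101110



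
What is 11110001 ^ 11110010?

XOR: 1 when bits differ
  11110001
^ 11110010
----------
  00000011
Decimal: 241 ^ 242 = 3



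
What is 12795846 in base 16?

Using repeated division by 16 (digits 10–15 are A–F):
12795846 ÷ 16 = 799740 remainder 6
799740 ÷ 16 = 49983 remainder 12 (C)
49983 ÷ 16 = 3123 remainder 15 (F)
3123 ÷ 16 = 195 remainder 3
195 ÷ 16 = 12 remainder 3
12 ÷ 16 = 0 remainder 12 (C)
Reading remainders bottom to top: C33FC6



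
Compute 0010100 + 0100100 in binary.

Add column by column from the right: bit + bit + carry-in; write the sum mod 2, carry 1 when the sum is 2 or 3.
carry:  0001000
        0010100
+       0100100
---------------
       00111000
(the carry out of the leftmost column, 0, becomes the leading bit)
Decimal check:
  0010100 = 16 + 4 = 20
  0100100 = 32 + 4 = 36
  20 + 36 = 56, and 00111000 = 32 + 16 + 8 = 56 ✓



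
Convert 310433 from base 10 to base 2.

Using repeated division by 2:
310433 ÷ 2 = 155216 remainder 1
155216 ÷ 2 = 77608 remainder 0
77608 ÷ 2 = 38804 remainder 0
38804 ÷ 2 = 19402 remainder 0
19402 ÷ 2 = 9701 remainder 0
9701 ÷ 2 = 4850 remainder 1
4850 ÷ 2 = 2425 remainder 0
2425 ÷ 2 = 1212 remainder 1
1212 ÷ 2 = 606 remainder 0
606 ÷ 2 = 303 remainder 0
303 ÷ 2 = 151 remainder 1
151 ÷ 2 = 75 remainder 1
75 ÷ 2 = 37 remainder 1
37 ÷ 2 = 18 remainder 1
18 ÷ 2 = 9 remainder 0
9 ÷ 2 = 4 remainder 1
4 ÷ 2 = 2 remainder 0
2 ÷ 2 = 1 remainder 0
1 ÷ 2 = 0 remainder 1
Reading remainders bottom to top: 1001011110010100001



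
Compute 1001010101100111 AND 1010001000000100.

AND: 1 only when both bits are 1
  1001010101100111
& 1010001000000100
------------------
  1000000000000100
Decimal: 38247 & 41476 = 32772



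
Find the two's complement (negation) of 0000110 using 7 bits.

Original: 0000110
Step 1 - Invert all bits: 1111001
Step 2 - Add 1: 1111010
Verification: 0000110 + 1111010 = 10000000; discarding the end carry (carry out of the top bit) leaves the 7-bit value 0000000, as required for x + (-x)



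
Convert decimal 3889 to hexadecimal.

Using repeated division by 16 (digits 10–15 are A–F):
3889 ÷ 16 = 243 remainder 1
243 ÷ 16 = 15 remainder 3
15 ÷ 16 = 0 remainder 15 (F)
Reading remainders bottom to top: F31



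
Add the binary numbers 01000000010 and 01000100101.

Add column by column from the right: bit + bit + carry-in; write the sum mod 2, carry 1 when the sum is 2 or 3.
carry:  10000000000
        01000000010
+       01000100101
-------------------
       010000100111
(the carry out of the leftmost column, 0, becomes the leading bit)
Decimal check:
  01000000010 = 512 + 2 = 514
  01000100101 = 512 + 32 + 4 + 1 = 549
  514 + 549 = 1063, and 010000100111 = 1024 + 32 + 4 + 2 + 1 = 1063 ✓



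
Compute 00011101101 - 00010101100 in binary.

Method 1 - Direct subtraction (column by column from the right: bit − bit − borrow-in; if negative, add 2 and borrow 1 from the next column):
borrow: 00000000000
        00011101101
-       00010101100
-------------------
        00001000001

Method 2 - Add two's complement:
Two's complement of 00010101100: invert → 11101010011, add 1 → 11101010100
  00011101101
+ 11101010100
-------------
 100001000001  (end carry out of the top bit = 1)
Discarding the end carry: 00001000001
Decimal check:
  00011101101 = 128 + 64 + 32 + 8 + 4 + 1 = 237
  00010101100 = 128 + 32 + 8 + 4 = 172
  237 - 172 = 65, and 00001000001 = 64 + 1 = 65 ✓



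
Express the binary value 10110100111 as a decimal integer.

Sum of powers of 2 for each 1-bit:
2^0 + 2^1 + 2^2 + 2^5 + 2^7 + 2^8 + 2^10
= 1 + 2 + 4 + 32 + 128 + 256 + 1024
= 1447



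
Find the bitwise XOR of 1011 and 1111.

XOR: 1 when bits differ
  1011
^ 1111
------
  0100
Decimal: 11 ^ 15 = 4



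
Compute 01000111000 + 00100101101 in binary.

Add column by column from the right: bit + bit + carry-in; write the sum mod 2, carry 1 when the sum is 2 or 3.
carry:  00001110000
        01000111000
+       00100101101
-------------------
       001101100101
(the carry out of the leftmost column, 0, becomes the leading bit)
Decimal check:
  01000111000 = 512 + 32 + 16 + 8 = 568
  00100101101 = 256 + 32 + 8 + 4 + 1 = 301
  568 + 301 = 869, and 001101100101 = 512 + 256 + 64 + 32 + 4 + 1 = 869 ✓



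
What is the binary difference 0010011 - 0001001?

Method 1 - Direct subtraction (column by column from the right: bit − bit − borrow-in; if negative, add 2 and borrow 1 from the next column):
borrow: 0010000
        0010011
-       0001001
---------------
        0001010

Method 2 - Add two's complement:
Two's complement of 0001001: invert → 1110110, add 1 → 1110111
  0010011
+ 1110111
---------
 10001010  (end carry out of the top bit = 1)
Discarding the end carry: 0001010
Decimal check:
  0010011 = 16 + 2 + 1 = 19
  0001001 = 8 + 1 = 9
  19 - 9 = 10, and 0001010 = 8 + 2 = 10 ✓



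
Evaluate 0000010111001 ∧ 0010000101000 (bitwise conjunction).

AND: 1 only when both bits are 1
  0000010111001
& 0010000101000
---------------
  0000000101000
Decimal: 185 & 1064 = 40



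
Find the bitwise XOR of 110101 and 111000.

XOR: 1 when bits differ
  110101
^ 111000
--------
  001101
Decimal: 53 ^ 56 = 13



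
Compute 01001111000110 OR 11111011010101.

OR: 1 when either bit is 1
  01001111000110
| 11111011010101
----------------
  11111111010111
Decimal: 5062 | 16085 = 16343



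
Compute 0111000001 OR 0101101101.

OR: 1 when either bit is 1
  0111000001
| 0101101101
------------
  0111101101
Decimal: 449 | 365 = 493



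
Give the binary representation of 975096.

Using repeated division by 2:
975096 ÷ 2 = 487548 remainder 0
487548 ÷ 2 = 243774 remainder 0
243774 ÷ 2 = 121887 remainder 0
121887 ÷ 2 = 60943 remainder 1
60943 ÷ 2 = 30471 remainder 1
30471 ÷ 2 = 15235 remainder 1
15235 ÷ 2 = 7617 remainder 1
7617 ÷ 2 = 3808 remainder 1
3808 ÷ 2 = 1904 remainder 0
1904 ÷ 2 = 952 remainder 0
952 ÷ 2 = 476 remainder 0
476 ÷ 2 = 238 remainder 0
238 ÷ 2 = 119 remainder 0
119 ÷ 2 = 59 remainder 1
59 ÷ 2 = 29 remainder 1
29 ÷ 2 = 14 remainder 1
14 ÷ 2 = 7 remainder 0
7 ÷ 2 = 3 remainder 1
3 ÷ 2 = 1 remainder 1
1 ÷ 2 = 0 remainder 1
Reading remainders bottom to top: 11101110000011111000



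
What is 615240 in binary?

Using repeated division by 2:
615240 ÷ 2 = 307620 remainder 0
307620 ÷ 2 = 153810 remainder 0
153810 ÷ 2 = 76905 remainder 0
76905 ÷ 2 = 38452 remainder 1
38452 ÷ 2 = 19226 remainder 0
19226 ÷ 2 = 9613 remainder 0
9613 ÷ 2 = 4806 remainder 1
4806 ÷ 2 = 2403 remainder 0
2403 ÷ 2 = 1201 remainder 1
1201 ÷ 2 = 600 remainder 1
600 ÷ 2 = 300 remainder 0
300 ÷ 2 = 150 remainder 0
150 ÷ 2 = 75 remainder 0
75 ÷ 2 = 37 remainder 1
37 ÷ 2 = 18 remainder 1
18 ÷ 2 = 9 remainder 0
9 ÷ 2 = 4 remainder 1
4 ÷ 2 = 2 remainder 0
2 ÷ 2 = 1 remainder 0
1 ÷ 2 = 0 remainder 1
Reading remainders bottom to top: 10010110001101001000



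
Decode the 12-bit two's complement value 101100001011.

Binary: 101100001011
Sign bit: 1 (negative)
Invert: 010011110100
Add 1:  010011110101
Magnitude: 010011110101 = 1024 + 128 + 64 + 32 + 16 + 4 + 1 = 1269
Value: -1269



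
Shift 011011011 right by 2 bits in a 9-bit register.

Original: 011011011 (decimal 219)
Shift right by 2 positions
Drop the 2 low bits; fill with zeros on the left
Result: 000110110 (decimal 54)
Equivalent: 219 >> 2 = 219 ÷ 2^2 = 54



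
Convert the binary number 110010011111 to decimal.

Sum of powers of 2 for each 1-bit:
2^0 + 2^1 + 2^2 + 2^3 + 2^4 + 2^7 + 2^10 + 2^11
= 1 + 2 + 4 + 8 + 16 + 128 + 1024 + 2048
= 3231



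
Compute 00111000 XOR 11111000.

XOR: 1 when bits differ
  00111000
^ 11111000
----------
  11000000
Decimal: 56 ^ 248 = 192



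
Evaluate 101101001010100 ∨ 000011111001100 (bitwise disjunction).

OR: 1 when either bit is 1
  101101001010100
| 000011111001100
-----------------
  101111111011100
Decimal: 23124 | 1996 = 24540



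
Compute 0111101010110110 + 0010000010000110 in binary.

Add column by column from the right: bit + bit + carry-in; write the sum mod 2, carry 1 when the sum is 2 or 3.
carry:  1100000100001100
        0111101010110110
+       0010000010000110
------------------------
       01001101100111100
(the carry out of the leftmost column, 0, becomes the leading bit)
Decimal check:
  0111101010110110 = 16384 + 8192 + 4096 + 2048 + 512 + 128 + 32 + 16 + 4 + 2 = 31414
  0010000010000110 = 8192 + 128 + 4 + 2 = 8326
  31414 + 8326 = 39740, and 01001101100111100 = 32768 + 4096 + 2048 + 512 + 256 + 32 + 16 + 8 + 4 = 39740 ✓



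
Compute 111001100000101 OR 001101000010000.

OR: 1 when either bit is 1
  111001100000101
| 001101000010000
-----------------
  111101100010101
Decimal: 29445 | 6672 = 31509



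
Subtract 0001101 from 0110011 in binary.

Method 1 - Direct subtraction (column by column from the right: bit − bit − borrow-in; if negative, add 2 and borrow 1 from the next column):
borrow: 0011000
        0110011
-       0001101
---------------
        0100110

Method 2 - Add two's complement:
Two's complement of 0001101: invert → 1110010, add 1 → 1110011
  0110011
+ 1110011
---------
 10100110  (end carry out of the top bit = 1)
Discarding the end carry: 0100110
Decimal check:
  0110011 = 32 + 16 + 2 + 1 = 51
  0001101 = 8 + 4 + 1 = 13
  51 - 13 = 38, and 0100110 = 32 + 4 + 2 = 38 ✓



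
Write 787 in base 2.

Using repeated division by 2:
787 ÷ 2 = 393 remainder 1
393 ÷ 2 = 196 remainder 1
196 ÷ 2 = 98 remainder 0
98 ÷ 2 = 49 remainder 0
49 ÷ 2 = 24 remainder 1
24 ÷ 2 = 12 remainder 0
12 ÷ 2 = 6 remainder 0
6 ÷ 2 = 3 remainder 0
3 ÷ 2 = 1 remainder 1
1 ÷ 2 = 0 remainder 1
Reading remainders bottom to top: 1100010011



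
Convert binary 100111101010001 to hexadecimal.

Group into 4-bit nibbles from right:
  0100 = 4
  1111 = F
  0101 = 5
  0001 = 1
Result: 4F51



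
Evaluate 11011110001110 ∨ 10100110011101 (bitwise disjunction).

OR: 1 when either bit is 1
  11011110001110
| 10100110011101
----------------
  11111110011111
Decimal: 14222 | 10653 = 16287



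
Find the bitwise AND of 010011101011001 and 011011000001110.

AND: 1 only when both bits are 1
  010011101011001
& 011011000001110
-----------------
  010011000001000
Decimal: 10073 & 13838 = 9736



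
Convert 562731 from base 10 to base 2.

Using repeated division by 2:
562731 ÷ 2 = 281365 remainder 1
281365 ÷ 2 = 140682 remainder 1
140682 ÷ 2 = 70341 remainder 0
70341 ÷ 2 = 35170 remainder 1
35170 ÷ 2 = 17585 remainder 0
17585 ÷ 2 = 8792 remainder 1
8792 ÷ 2 = 4396 remainder 0
4396 ÷ 2 = 2198 remainder 0
2198 ÷ 2 = 1099 remainder 0
1099 ÷ 2 = 549 remainder 1
549 ÷ 2 = 274 remainder 1
274 ÷ 2 = 137 remainder 0
137 ÷ 2 = 68 remainder 1
68 ÷ 2 = 34 remainder 0
34 ÷ 2 = 17 remainder 0
17 ÷ 2 = 8 remainder 1
8 ÷ 2 = 4 remainder 0
4 ÷ 2 = 2 remainder 0
2 ÷ 2 = 1 remainder 0
1 ÷ 2 = 0 remainder 1
Reading remainders bottom to top: 10001001011000101011



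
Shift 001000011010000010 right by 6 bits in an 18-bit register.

Original: 001000011010000010 (decimal 34434)
Shift right by 6 positions
Drop the 6 low bits; fill with zeros on the left
Result: 000000001000011010 (decimal 538)
Equivalent: 34434 >> 6 = 34434 ÷ 2^6 = 538



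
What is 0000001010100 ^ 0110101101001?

XOR: 1 when bits differ
  0000001010100
^ 0110101101001
---------------
  0110100111101
Decimal: 84 ^ 3433 = 3389



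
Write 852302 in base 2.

Using repeated division by 2:
852302 ÷ 2 = 426151 remainder 0
426151 ÷ 2 = 213075 remainder 1
213075 ÷ 2 = 106537 remainder 1
106537 ÷ 2 = 53268 remainder 1
53268 ÷ 2 = 26634 remainder 0
26634 ÷ 2 = 13317 remainder 0
13317 ÷ 2 = 6658 remainder 1
6658 ÷ 2 = 3329 remainder 0
3329 ÷ 2 = 1664 remainder 1
1664 ÷ 2 = 832 remainder 0
832 ÷ 2 = 416 remainder 0
416 ÷ 2 = 208 remainder 0
208 ÷ 2 = 104 remainder 0
104 ÷ 2 = 52 remainder 0
52 ÷ 2 = 26 remainder 0
26 ÷ 2 = 13 remainder 0
13 ÷ 2 = 6 remainder 1
6 ÷ 2 = 3 remainder 0
3 ÷ 2 = 1 remainder 1
1 ÷ 2 = 0 remainder 1
Reading remainders bottom to top: 11010000000101001110



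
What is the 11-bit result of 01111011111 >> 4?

Original: 01111011111 (decimal 991)
Shift right by 4 positions
Drop the 4 low bits; fill with zeros on the left
Result: 00000111101 (decimal 61)
Equivalent: 991 >> 4 = 991 ÷ 2^4 = 61



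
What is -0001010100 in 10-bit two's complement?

Original: 0001010100
Step 1 - Invert all bits: 1110101011
Step 2 - Add 1: 1110101100
Verification: 0001010100 + 1110101100 = 10000000000; discarding the end carry (carry out of the top bit) leaves the 10-bit value 0000000000, as required for x + (-x)



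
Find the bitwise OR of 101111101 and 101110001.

OR: 1 when either bit is 1
  101111101
| 101110001
-----------
  101111101
Decimal: 381 | 369 = 381



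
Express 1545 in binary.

Using repeated division by 2:
1545 ÷ 2 = 772 remainder 1
772 ÷ 2 = 386 remainder 0
386 ÷ 2 = 193 remainder 0
193 ÷ 2 = 96 remainder 1
96 ÷ 2 = 48 remainder 0
48 ÷ 2 = 24 remainder 0
24 ÷ 2 = 12 remainder 0
12 ÷ 2 = 6 remainder 0
6 ÷ 2 = 3 remainder 0
3 ÷ 2 = 1 remainder 1
1 ÷ 2 = 0 remainder 1
Reading remainders bottom to top: 11000001001



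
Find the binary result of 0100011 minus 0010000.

Method 1 - Direct subtraction (column by column from the right: bit − bit − borrow-in; if negative, add 2 and borrow 1 from the next column):
borrow: 0100000
        0100011
-       0010000
---------------
        0010011

Method 2 - Add two's complement:
Two's complement of 0010000: invert → 1101111, add 1 → 1110000
  0100011
+ 1110000
---------
 10010011  (end carry out of the top bit = 1)
Discarding the end carry: 0010011
Decimal check:
  0100011 = 32 + 2 + 1 = 35
  0010000 = 16
  35 - 16 = 19, and 0010011 = 16 + 2 + 1 = 19 ✓



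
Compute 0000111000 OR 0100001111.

OR: 1 when either bit is 1
  0000111000
| 0100001111
------------
  0100111111
Decimal: 56 | 271 = 319



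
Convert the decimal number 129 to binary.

Using repeated division by 2:
129 ÷ 2 = 64 remainder 1
64 ÷ 2 = 32 remainder 0
32 ÷ 2 = 16 remainder 0
16 ÷ 2 = 8 remainder 0
8 ÷ 2 = 4 remainder 0
4 ÷ 2 = 2 remainder 0
2 ÷ 2 = 1 remainder 0
1 ÷ 2 = 0 remainder 1
Reading remainders bottom to top: 10000001



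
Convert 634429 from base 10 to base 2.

Using repeated division by 2:
634429 ÷ 2 = 317214 remainder 1
317214 ÷ 2 = 158607 remainder 0
158607 ÷ 2 = 79303 remainder 1
79303 ÷ 2 = 39651 remainder 1
39651 ÷ 2 = 19825 remainder 1
19825 ÷ 2 = 9912 remainder 1
9912 ÷ 2 = 4956 remainder 0
4956 ÷ 2 = 2478 remainder 0
2478 ÷ 2 = 1239 remainder 0
1239 ÷ 2 = 619 remainder 1
619 ÷ 2 = 309 remainder 1
309 ÷ 2 = 154 remainder 1
154 ÷ 2 = 77 remainder 0
77 ÷ 2 = 38 remainder 1
38 ÷ 2 = 19 remainder 0
19 ÷ 2 = 9 remainder 1
9 ÷ 2 = 4 remainder 1
4 ÷ 2 = 2 remainder 0
2 ÷ 2 = 1 remainder 0
1 ÷ 2 = 0 remainder 1
Reading remainders bottom to top: 10011010111000111101



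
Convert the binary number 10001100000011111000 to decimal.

Sum of powers of 2 for each 1-bit:
2^3 + 2^4 + 2^5 + 2^6 + 2^7 + 2^14 + 2^15 + 2^19
= 8 + 16 + 32 + 64 + 128 + 16384 + 32768 + 524288
= 573688



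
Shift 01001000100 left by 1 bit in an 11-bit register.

Original: 01001000100 (decimal 580)
Shift left by 1 position
Append 1 zero on the right
Result: 10010001000 (decimal 1160)
Equivalent: 580 << 1 = 580 × 2^1 = 1160



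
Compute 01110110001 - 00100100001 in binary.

Method 1 - Direct subtraction (column by column from the right: bit − bit − borrow-in; if negative, add 2 and borrow 1 from the next column):
borrow: 00000000000
        01110110001
-       00100100001
-------------------
        01010010000

Method 2 - Add two's complement:
Two's complement of 00100100001: invert → 11011011110, add 1 → 11011011111
  01110110001
+ 11011011111
-------------
 101010010000  (end carry out of the top bit = 1)
Discarding the end carry: 01010010000
Decimal check:
  01110110001 = 512 + 256 + 128 + 32 + 16 + 1 = 945
  00100100001 = 256 + 32 + 1 = 289
  945 - 289 = 656, and 01010010000 = 512 + 128 + 16 = 656 ✓



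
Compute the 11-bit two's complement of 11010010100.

Original (sign bit 1, negative): 11010010100
Step 1 - Invert all bits: 00101101011
Step 2 - Add 1: 00101101100
Verification: 11010010100 + 00101101100 = 100000000000; discarding the end carry (carry out of the top bit) leaves the 11-bit value 00000000000, as required for x + (-x)



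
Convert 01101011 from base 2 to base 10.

Sum of powers of 2 for each 1-bit:
2^0 + 2^1 + 2^3 + 2^5 + 2^6
= 1 + 2 + 8 + 32 + 64
= 107



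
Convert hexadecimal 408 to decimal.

Expand by place value (powers of 16):
408 = 4 × 16^2 + 0 × 16^1 + 8 × 16^0
= 4 × 256 + 0 × 16 + 8 × 1
= 1024 + 0 + 8
= 1032



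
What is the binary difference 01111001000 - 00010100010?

Method 1 - Direct subtraction (column by column from the right: bit − bit − borrow-in; if negative, add 2 and borrow 1 from the next column):
borrow: 00001001100
        01111001000
-       00010100010
-------------------
        01100100110

Method 2 - Add two's complement:
Two's complement of 00010100010: invert → 11101011101, add 1 → 11101011110
  01111001000
+ 11101011110
-------------
 101100100110  (end carry out of the top bit = 1)
Discarding the end carry: 01100100110
Decimal check:
  01111001000 = 512 + 256 + 128 + 64 + 8 = 968
  00010100010 = 128 + 32 + 2 = 162
  968 - 162 = 806, and 01100100110 = 512 + 256 + 32 + 4 + 2 = 806 ✓



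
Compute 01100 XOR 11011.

XOR: 1 when bits differ
  01100
^ 11011
-------
  10111
Decimal: 12 ^ 27 = 23



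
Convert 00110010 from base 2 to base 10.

Sum of powers of 2 for each 1-bit:
2^1 + 2^4 + 2^5
= 2 + 16 + 32
= 50



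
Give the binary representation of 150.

Using repeated division by 2:
150 ÷ 2 = 75 remainder 0
75 ÷ 2 = 37 remainder 1
37 ÷ 2 = 18 remainder 1
18 ÷ 2 = 9 remainder 0
9 ÷ 2 = 4 remainder 1
4 ÷ 2 = 2 remainder 0
2 ÷ 2 = 1 remainder 0
1 ÷ 2 = 0 remainder 1
Reading remainders bottom to top: 10010110



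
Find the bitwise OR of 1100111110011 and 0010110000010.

OR: 1 when either bit is 1
  1100111110011
| 0010110000010
---------------
  1110111110011
Decimal: 6643 | 1410 = 7667



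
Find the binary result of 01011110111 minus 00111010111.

Method 1 - Direct subtraction (column by column from the right: bit − bit − borrow-in; if negative, add 2 and borrow 1 from the next column):
borrow: 01000000000
        01011110111
-       00111010111
-------------------
        00100100000

Method 2 - Add two's complement:
Two's complement of 00111010111: invert → 11000101000, add 1 → 11000101001
  01011110111
+ 11000101001
-------------
 100100100000  (end carry out of the top bit = 1)
Discarding the end carry: 00100100000
Decimal check:
  01011110111 = 512 + 128 + 64 + 32 + 16 + 4 + 2 + 1 = 759
  00111010111 = 256 + 128 + 64 + 16 + 4 + 2 + 1 = 471
  759 - 471 = 288, and 00100100000 = 256 + 32 = 288 ✓

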